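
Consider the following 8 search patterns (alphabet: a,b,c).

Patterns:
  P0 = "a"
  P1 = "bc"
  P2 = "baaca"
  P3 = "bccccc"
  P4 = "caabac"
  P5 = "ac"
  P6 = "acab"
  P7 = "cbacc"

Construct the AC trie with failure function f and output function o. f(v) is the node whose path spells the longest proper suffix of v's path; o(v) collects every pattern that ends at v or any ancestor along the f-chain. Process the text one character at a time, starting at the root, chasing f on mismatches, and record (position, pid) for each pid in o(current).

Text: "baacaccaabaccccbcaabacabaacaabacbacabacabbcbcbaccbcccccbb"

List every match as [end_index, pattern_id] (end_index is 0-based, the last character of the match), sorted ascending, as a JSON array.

Build:
Trie (insert patterns):
  0='ε' goto a→1 b→2 c→12
  1='a' goto c→18  ←P0
  2='b' goto a→4 c→3
  3='bc' goto c→8  ←P1
  4='ba' goto a→5
  5='baa' goto c→6
  6='baac' goto a→7
  7='baaca' goto ·  ←P2
  8='bcc' goto c→9
  9='bccc' goto c→10
  10='bcccc' goto c→11
  11='bccccc' goto ·  ←P3
  12='c' goto a→13 b→21
  13='ca' goto a→14
  14='caa' goto b→15
  15='caab' goto a→16
  16='caaba' goto c→17
  17='caabac' goto ·  ←P4
  18='ac' goto a→19  ←P5
  19='aca' goto b→20
  20='acab' goto ·  ←P6
  21='cb' goto a→22
  22='cba' goto c→23
  23='cbac' goto c→24
  24='cbacc' goto ·  ←P7

BFS fail/out derivation:
  fail(1) 'a': from fail(0)=0 chase 'a': 0 ⇒ 0;  out={0}∪out(0)={0}
  fail(2) 'b': from fail(0)=0 chase 'b': 0 ⇒ 0;  out=∅∪out(0)=∅
  fail(12) 'c': from fail(0)=0 chase 'c': 0 ⇒ 0;  out=∅∪out(0)=∅
  fail(3) 'bc': from fail(2)=0 chase 'c': 0 ⇒ 12;  out={1}∪out(12)={1}
  fail(4) 'ba': from fail(2)=0 chase 'a': 0 ⇒ 1;  out=∅∪out(1)={0}
  fail(13) 'ca': from fail(12)=0 chase 'a': 0 ⇒ 1;  out=∅∪out(1)={0}
  fail(18) 'ac': from fail(1)=0 chase 'c': 0 ⇒ 12;  out={5}∪out(12)={5}
  fail(21) 'cb': from fail(12)=0 chase 'b': 0 ⇒ 2;  out=∅∪out(2)=∅
  fail(5) 'baa': from fail(4)=1 chase 'a': 1→0 ⇒ 1;  out=∅∪out(1)={0}
  fail(8) 'bcc': from fail(3)=12 chase 'c': 12→0 ⇒ 12;  out=∅∪out(12)=∅
  fail(14) 'caa': from fail(13)=1 chase 'a': 1→0 ⇒ 1;  out=∅∪out(1)={0}
  fail(19) 'aca': from fail(18)=12 chase 'a': 12 ⇒ 13;  out=∅∪out(13)={0}
  fail(22) 'cba': from fail(21)=2 chase 'a': 2 ⇒ 4;  out=∅∪out(4)={0}
  fail(6) 'baac': from fail(5)=1 chase 'c': 1 ⇒ 18;  out=∅∪out(18)={5}
  fail(9) 'bccc': from fail(8)=12 chase 'c': 12→0 ⇒ 12;  out=∅∪out(12)=∅
  fail(15) 'caab': from fail(14)=1 chase 'b': 1→0 ⇒ 2;  out=∅∪out(2)=∅
  fail(20) 'acab': from fail(19)=13 chase 'b': 13→1→0 ⇒ 2;  out={6}∪out(2)={6}
  fail(23) 'cbac': from fail(22)=4 chase 'c': 4→1 ⇒ 18;  out=∅∪out(18)={5}
  fail(7) 'baaca': from fail(6)=18 chase 'a': 18 ⇒ 19;  out={2}∪out(19)={0,2}
  fail(10) 'bcccc': from fail(9)=12 chase 'c': 12→0 ⇒ 12;  out=∅∪out(12)=∅
  fail(16) 'caaba': from fail(15)=2 chase 'a': 2 ⇒ 4;  out=∅∪out(4)={0}
  fail(24) 'cbacc': from fail(23)=18 chase 'c': 18→12→0 ⇒ 12;  out={7}∪out(12)={7}
  fail(11) 'bccccc': from fail(10)=12 chase 'c': 12→0 ⇒ 12;  out={3}∪out(12)={3}
  fail(17) 'caabac': from fail(16)=4 chase 'c': 4→1 ⇒ 18;  out={4}∪out(18)={4,5}

Scan:
[0] read 'b'  n0⇒n2
[1] read 'a'  n2⇒n4  → match P0@[1:1]
[2] read 'a'  n4⇒n5  → match P0@[2:2]
[3] read 'c'  n5⇒n6  → match P5@[2:3]
[4] read 'a'  n6⇒n7  → match P0@[4:4],P2@[0:4]
[5] read 'c'  n7⇒n18 (via fail)  → match P5@[4:5]
[6] read 'c'  n18⇒n12 (via fail)
[7] read 'a'  n12⇒n13  → match P0@[7:7]
[8] read 'a'  n13⇒n14  → match P0@[8:8]
[9] read 'b'  n14⇒n15
[10] read 'a'  n15⇒n16  → match P0@[10:10]
[11] read 'c'  n16⇒n17  → match P4@[6:11],P5@[10:11]
[12] read 'c'  n17⇒n12 (via fail)
[13] read 'c'  n12⇒n12 (via fail)
[14] read 'c'  n12⇒n12 (via fail)
[15] read 'b'  n12⇒n21
[16] read 'c'  n21⇒n3 (via fail)  → match P1@[15:16]
[17] read 'a'  n3⇒n13 (via fail)  → match P0@[17:17]
[18] read 'a'  n13⇒n14  → match P0@[18:18]
[19] read 'b'  n14⇒n15
[20] read 'a'  n15⇒n16  → match P0@[20:20]
[21] read 'c'  n16⇒n17  → match P4@[16:21],P5@[20:21]
[22] read 'a'  n17⇒n19 (via fail)  → match P0@[22:22]
[23] read 'b'  n19⇒n20  → match P6@[20:23]
[24] read 'a'  n20⇒n4 (via fail)  → match P0@[24:24]
[25] read 'a'  n4⇒n5  → match P0@[25:25]
[26] read 'c'  n5⇒n6  → match P5@[25:26]
[27] read 'a'  n6⇒n7  → match P0@[27:27],P2@[23:27]
[28] read 'a'  n7⇒n14 (via fail)  → match P0@[28:28]
[29] read 'b'  n14⇒n15
[30] read 'a'  n15⇒n16  → match P0@[30:30]
[31] read 'c'  n16⇒n17  → match P4@[26:31],P5@[30:31]
[32] read 'b'  n17⇒n21 (via fail)
[33] read 'a'  n21⇒n22  → match P0@[33:33]
[34] read 'c'  n22⇒n23  → match P5@[33:34]
[35] read 'a'  n23⇒n19 (via fail)  → match P0@[35:35]
[36] read 'b'  n19⇒n20  → match P6@[33:36]
[37] read 'a'  n20⇒n4 (via fail)  → match P0@[37:37]
[38] read 'c'  n4⇒n18 (via fail)  → match P5@[37:38]
[39] read 'a'  n18⇒n19  → match P0@[39:39]
[40] read 'b'  n19⇒n20  → match P6@[37:40]
[41] read 'b'  n20⇒n2 (via fail)
[42] read 'c'  n2⇒n3  → match P1@[41:42]
[43] read 'b'  n3⇒n21 (via fail)
[44] read 'c'  n21⇒n3 (via fail)  → match P1@[43:44]
[45] read 'b'  n3⇒n21 (via fail)
[46] read 'a'  n21⇒n22  → match P0@[46:46]
[47] read 'c'  n22⇒n23  → match P5@[46:47]
[48] read 'c'  n23⇒n24  → match P7@[44:48]
[49] read 'b'  n24⇒n21 (via fail)
[50] read 'c'  n21⇒n3 (via fail)  → match P1@[49:50]
[51] read 'c'  n3⇒n8
[52] read 'c'  n8⇒n9
[53] read 'c'  n9⇒n10
[54] read 'c'  n10⇒n11  → match P3@[49:54]
[55] read 'b'  n11⇒n21 (via fail)
[56] read 'b'  n21⇒n2 (via fail)

All matches (sorted): [[1,0],[2,0],[3,5],[4,0],[4,2],[5,5],[7,0],[8,0],[10,0],[11,4],[11,5],[16,1],[17,0],[18,0],[20,0],[21,4],[21,5],[22,0],[23,6],[24,0],[25,0],[26,5],[27,0],[27,2],[28,0],[30,0],[31,4],[31,5],[33,0],[34,5],[35,0],[36,6],[37,0],[38,5],[39,0],[40,6],[42,1],[44,1],[46,0],[47,5],[48,7],[50,1],[54,3]]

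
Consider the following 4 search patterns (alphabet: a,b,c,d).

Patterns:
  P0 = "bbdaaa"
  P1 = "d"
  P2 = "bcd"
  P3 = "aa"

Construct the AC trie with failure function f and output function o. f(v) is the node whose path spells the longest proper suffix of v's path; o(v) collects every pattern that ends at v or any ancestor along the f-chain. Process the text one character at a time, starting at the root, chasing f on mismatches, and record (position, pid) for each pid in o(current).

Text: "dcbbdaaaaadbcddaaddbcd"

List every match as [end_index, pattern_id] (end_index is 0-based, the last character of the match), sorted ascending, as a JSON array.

Build:
Trie nodes:
  0='ε' goto a→10 b→1 d→7
  1='b' goto b→2 c→8
  2='bb' goto d→3
  3='bbd' goto a→4
  4='bbda' goto a→5
  5='bbdaa' goto a→6
  6='bbdaaa' goto ·  [P0 ends]
  7='d' goto ·  [P1 ends]
  8='bc' goto d→9
  9='bcd' goto ·  [P2 ends]
  10='a' goto a→11
  11='aa' goto ·  [P3 ends]

Failure links (BFS by depth):
  n1('b'): parent n0 fail=0; on 'b' 0 → fail=0;  out ∅∪∅=∅
  n7('d'): parent n0 fail=0; on 'd' 0 → fail=0;  out {1}∪∅={1}
  n10('a'): parent n0 fail=0; on 'a' 0 → fail=0;  out ∅∪∅=∅
  n2('bb'): parent n1 fail=0; on 'b' 0 → fail=1;  out ∅∪∅=∅
  n8('bc'): parent n1 fail=0; on 'c' 0 → fail=0;  out ∅∪∅=∅
  n11('aa'): parent n10 fail=0; on 'a' 0 → fail=10;  out {3}∪∅={3}
  n3('bbd'): parent n2 fail=1; on 'd' 1→0 → fail=7;  out ∅∪{1}={1}
  n9('bcd'): parent n8 fail=0; on 'd' 0 → fail=7;  out {2}∪{1}={1,2}
  n4('bbda'): parent n3 fail=7; on 'a' 7→0 → fail=10;  out ∅∪∅=∅
  n5('bbdaa'): parent n4 fail=10; on 'a' 10 → fail=11;  out ∅∪{3}={3}
  n6('bbdaaa'): parent n5 fail=11; on 'a' 11→10 → fail=11;  out {0}∪{3}={0,3}

Scan:
i=0 'd': node 0→7  ** P1@[0:0]
i=1 'c': node 7→0 ·f
i=2 'b': node 0→1
i=3 'b': node 1→2
i=4 'd': node 2→3  ** P1@[4:4]
i=5 'a': node 3→4
i=6 'a': node 4→5  ** P3@[5:6]
i=7 'a': node 5→6  ** P0@[2:7],P3@[6:7]
i=8 'a': node 6→11 ·f  ** P3@[7:8]
i=9 'a': node 11→11 ·f  ** P3@[8:9]
i=10 'd': node 11→7 ·f  ** P1@[10:10]
i=11 'b': node 7→1 ·f
i=12 'c': node 1→8
i=13 'd': node 8→9  ** P1@[13:13],P2@[11:13]
i=14 'd': node 9→7 ·f  ** P1@[14:14]
i=15 'a': node 7→10 ·f
i=16 'a': node 10→11  ** P3@[15:16]
i=17 'd': node 11→7 ·f  ** P1@[17:17]
i=18 'd': node 7→7 ·f  ** P1@[18:18]
i=19 'b': node 7→1 ·f
i=20 'c': node 1→8
i=21 'd': node 8→9  ** P1@[21:21],P2@[19:21]

Matches: [[0,1],[4,1],[6,3],[7,0],[7,3],[8,3],[9,3],[10,1],[13,1],[13,2],[14,1],[16,3],[17,1],[18,1],[21,1],[21,2]]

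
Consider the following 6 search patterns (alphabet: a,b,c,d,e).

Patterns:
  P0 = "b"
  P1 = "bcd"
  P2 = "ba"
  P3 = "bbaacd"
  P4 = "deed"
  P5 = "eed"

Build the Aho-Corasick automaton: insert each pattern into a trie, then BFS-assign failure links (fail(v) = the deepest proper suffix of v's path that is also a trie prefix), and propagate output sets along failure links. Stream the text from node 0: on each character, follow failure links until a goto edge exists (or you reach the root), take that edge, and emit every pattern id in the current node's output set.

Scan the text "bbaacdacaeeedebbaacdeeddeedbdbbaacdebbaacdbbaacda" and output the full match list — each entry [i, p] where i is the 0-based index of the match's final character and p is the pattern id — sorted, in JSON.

Build automaton:
Trie nodes:
  0='ε' goto b→1 d→10 e→14
  1='b' goto a→4 b→5 c→2  ←P0
  2='bc' goto d→3
  3='bcd' goto ·  ←P1
  4='ba' goto ·  ←P2
  5='bb' goto a→6
  6='bba' goto a→7
  7='bbaa' goto c→8
  8='bbaac' goto d→9
  9='bbaacd' goto ·  ←P3
  10='d' goto e→11
  11='de' goto e→12
  12='dee' goto d→13
  13='deed' goto ·  ←P4
  14='e' goto e→15
  15='ee' goto d→16
  16='eed' goto ·  ←P5

BFS fail/out derivation:
  fail(1) 'b': from fail(0)=0 chase 'b': 0 ⇒ 0;  out={0}∪out(0)={0}
  fail(10) 'd': from fail(0)=0 chase 'd': 0 ⇒ 0;  out=∅∪out(0)=∅
  fail(14) 'e': from fail(0)=0 chase 'e': 0 ⇒ 0;  out=∅∪out(0)=∅
  fail(2) 'bc': from fail(1)=0 chase 'c': 0 ⇒ 0;  out=∅∪out(0)=∅
  fail(4) 'ba': from fail(1)=0 chase 'a': 0 ⇒ 0;  out={2}∪out(0)={2}
  fail(5) 'bb': from fail(1)=0 chase 'b': 0 ⇒ 1;  out=∅∪out(1)={0}
  fail(11) 'de': from fail(10)=0 chase 'e': 0 ⇒ 14;  out=∅∪out(14)=∅
  fail(15) 'ee': from fail(14)=0 chase 'e': 0 ⇒ 14;  out=∅∪out(14)=∅
  fail(3) 'bcd': from fail(2)=0 chase 'd': 0 ⇒ 10;  out={1}∪out(10)={1}
  fail(6) 'bba': from fail(5)=1 chase 'a': 1 ⇒ 4;  out=∅∪out(4)={2}
  fail(12) 'dee': from fail(11)=14 chase 'e': 14 ⇒ 15;  out=∅∪out(15)=∅
  fail(16) 'eed': from fail(15)=14 chase 'd': 14→0 ⇒ 10;  out={5}∪out(10)={5}
  fail(7) 'bbaa': from fail(6)=4 chase 'a': 4→0 ⇒ 0;  out=∅∪out(0)=∅
  fail(13) 'deed': from fail(12)=15 chase 'd': 15 ⇒ 16;  out={4}∪out(16)={4,5}
  fail(8) 'bbaac': from fail(7)=0 chase 'c': 0 ⇒ 0;  out=∅∪out(0)=∅
  fail(9) 'bbaacd': from fail(8)=0 chase 'd': 0 ⇒ 10;  out={3}∪out(10)={3}

Text stream:
pos 0 'b': at 1  → match P0@[0:0]
pos 1 'b': at 5  → match P0@[1:1]
pos 2 'a': at 6  → match P2@[1:2]
pos 3 'a': at 7
pos 4 'c': at 8
pos 5 'd': at 9  → match P3@[0:5]
pos 6 'a': at 0 (fail-walked)
pos 7 'c': at 0
pos 8 'a': at 0
pos 9 'e': at 14
pos 10 'e': at 15
pos 11 'e': at 15 (fail-walked)
pos 12 'd': at 16  → match P5@[10:12]
pos 13 'e': at 11 (fail-walked)
pos 14 'b': at 1 (fail-walked)  → match P0@[14:14]
pos 15 'b': at 5  → match P0@[15:15]
pos 16 'a': at 6  → match P2@[15:16]
pos 17 'a': at 7
pos 18 'c': at 8
pos 19 'd': at 9  → match P3@[14:19]
pos 20 'e': at 11 (fail-walked)
pos 21 'e': at 12
pos 22 'd': at 13  → match P4@[19:22],P5@[20:22]
pos 23 'd': at 10 (fail-walked)
pos 24 'e': at 11
pos 25 'e': at 12
pos 26 'd': at 13  → match P4@[23:26],P5@[24:26]
pos 27 'b': at 1 (fail-walked)  → match P0@[27:27]
pos 28 'd': at 10 (fail-walked)
pos 29 'b': at 1 (fail-walked)  → match P0@[29:29]
pos 30 'b': at 5  → match P0@[30:30]
pos 31 'a': at 6  → match P2@[30:31]
pos 32 'a': at 7
pos 33 'c': at 8
pos 34 'd': at 9  → match P3@[29:34]
pos 35 'e': at 11 (fail-walked)
pos 36 'b': at 1 (fail-walked)  → match P0@[36:36]
pos 37 'b': at 5  → match P0@[37:37]
pos 38 'a': at 6  → match P2@[37:38]
pos 39 'a': at 7
pos 40 'c': at 8
pos 41 'd': at 9  → match P3@[36:41]
pos 42 'b': at 1 (fail-walked)  → match P0@[42:42]
pos 43 'b': at 5  → match P0@[43:43]
pos 44 'a': at 6  → match P2@[43:44]
pos 45 'a': at 7
pos 46 'c': at 8
pos 47 'd': at 9  → match P3@[42:47]
pos 48 'a': at 0 (fail-walked)

Result: [[0,0],[1,0],[2,2],[5,3],[12,5],[14,0],[15,0],[16,2],[19,3],[22,4],[22,5],[26,4],[26,5],[27,0],[29,0],[30,0],[31,2],[34,3],[36,0],[37,0],[38,2],[41,3],[42,0],[43,0],[44,2],[47,3]]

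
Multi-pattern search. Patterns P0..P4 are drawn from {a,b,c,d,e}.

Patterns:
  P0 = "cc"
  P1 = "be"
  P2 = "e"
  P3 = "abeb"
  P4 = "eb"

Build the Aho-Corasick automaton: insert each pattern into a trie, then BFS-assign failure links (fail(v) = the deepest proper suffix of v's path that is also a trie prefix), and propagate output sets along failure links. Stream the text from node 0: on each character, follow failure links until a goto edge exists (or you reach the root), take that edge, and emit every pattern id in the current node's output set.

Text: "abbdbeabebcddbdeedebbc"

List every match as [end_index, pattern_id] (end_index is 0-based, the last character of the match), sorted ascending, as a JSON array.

Build:
Trie nodes:
  n0 'ε': a→6 b→3 c→1 e→5
  n1 'c': c→2
  n2 'cc': ·  ←P0
  n3 'b': e→4
  n4 'be': ·  ←P1
  n5 'e': b→10  ←P2
  n6 'a': b→7
  n7 'ab': e→8
  n8 'abe': b→9
  n9 'abeb': ·  ←P3
  n10 'eb': ·  ←P4

Failure links (BFS by depth):
  n1('c'): parent n0 fail=0; on 'c' 0 → fail=0;  out ∅∪∅=∅
  n3('b'): parent n0 fail=0; on 'b' 0 → fail=0;  out ∅∪∅=∅
  n5('e'): parent n0 fail=0; on 'e' 0 → fail=0;  out {2}∪∅={2}
  n6('a'): parent n0 fail=0; on 'a' 0 → fail=0;  out ∅∪∅=∅
  n2('cc'): parent n1 fail=0; on 'c' 0 → fail=1;  out {0}∪∅={0}
  n4('be'): parent n3 fail=0; on 'e' 0 → fail=5;  out {1}∪{2}={1,2}
  n7('ab'): parent n6 fail=0; on 'b' 0 → fail=3;  out ∅∪∅=∅
  n10('eb'): parent n5 fail=0; on 'b' 0 → fail=3;  out {4}∪∅={4}
  n8('abe'): parent n7 fail=3; on 'e' 3 → fail=4;  out ∅∪{1,2}={1,2}
  n9('abeb'): parent n8 fail=4; on 'b' 4→5 → fail=10;  out {3}∪{4}={3,4}

Scan:
i=0 'a': node 0→6
i=1 'b': node 6→7
i=2 'b': node 7→3 (fail-walked)
i=3 'd': node 3→0 (fail-walked)
i=4 'b': node 0→3
i=5 'e': node 3→4  → match P1@[4:5],P2@[5:5]
i=6 'a': node 4→6 (fail-walked)
i=7 'b': node 6→7
i=8 'e': node 7→8  → match P1@[7:8],P2@[8:8]
i=9 'b': node 8→9  → match P3@[6:9],P4@[8:9]
i=10 'c': node 9→1 (fail-walked)
i=11 'd': node 1→0 (fail-walked)
i=12 'd': node 0→0
i=13 'b': node 0→3
i=14 'd': node 3→0 (fail-walked)
i=15 'e': node 0→5  → match P2@[15:15]
i=16 'e': node 5→5 (fail-walked)  → match P2@[16:16]
i=17 'd': node 5→0 (fail-walked)
i=18 'e': node 0→5  → match P2@[18:18]
i=19 'b': node 5→10  → match P4@[18:19]
i=20 'b': node 10→3 (fail-walked)
i=21 'c': node 3→1 (fail-walked)

Matches: [[5,1],[5,2],[8,1],[8,2],[9,3],[9,4],[15,2],[16,2],[18,2],[19,4]]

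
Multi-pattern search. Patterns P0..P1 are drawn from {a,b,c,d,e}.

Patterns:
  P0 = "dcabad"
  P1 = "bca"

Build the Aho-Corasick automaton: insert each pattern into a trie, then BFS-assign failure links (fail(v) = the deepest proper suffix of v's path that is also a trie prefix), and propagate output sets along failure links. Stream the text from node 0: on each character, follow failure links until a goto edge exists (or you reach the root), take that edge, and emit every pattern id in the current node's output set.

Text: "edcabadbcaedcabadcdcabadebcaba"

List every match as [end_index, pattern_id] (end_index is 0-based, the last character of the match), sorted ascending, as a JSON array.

Build:
Trie nodes:
  n0 'ε': b→7 d→1
  n1 'd': c→2
  n2 'dc': a→3
  n3 'dca': b→4
  n4 'dcab': a→5
  n5 'dcaba': d→6
  n6 'dcabad': ·  ←P0
  n7 'b': c→8
  n8 'bc': a→9
  n9 'bca': ·  ←P1

Failure links (BFS by depth):
  fail(1) 'd': from fail(0)=0 chase 'd': 0 ⇒ 0;  out=∅∪out(0)=∅
  fail(7) 'b': from fail(0)=0 chase 'b': 0 ⇒ 0;  out=∅∪out(0)=∅
  fail(2) 'dc': from fail(1)=0 chase 'c': 0 ⇒ 0;  out=∅∪out(0)=∅
  fail(8) 'bc': from fail(7)=0 chase 'c': 0 ⇒ 0;  out=∅∪out(0)=∅
  fail(3) 'dca': from fail(2)=0 chase 'a': 0 ⇒ 0;  out=∅∪out(0)=∅
  fail(9) 'bca': from fail(8)=0 chase 'a': 0 ⇒ 0;  out={1}∪out(0)={1}
  fail(4) 'dcab': from fail(3)=0 chase 'b': 0 ⇒ 7;  out=∅∪out(7)=∅
  fail(5) 'dcaba': from fail(4)=7 chase 'a': 7→0 ⇒ 0;  out=∅∪out(0)=∅
  fail(6) 'dcabad': from fail(5)=0 chase 'd': 0 ⇒ 1;  out={0}∪out(1)={0}

Scan:
pos 0 'e': at 0
pos 1 'd': at 1
pos 2 'c': at 2
pos 3 'a': at 3
pos 4 'b': at 4
pos 5 'a': at 5
pos 6 'd': at 6  emit P0@[1:6]
pos 7 'b': at 7 ·f
pos 8 'c': at 8
pos 9 'a': at 9  emit P1@[7:9]
pos 10 'e': at 0 ·f
pos 11 'd': at 1
pos 12 'c': at 2
pos 13 'a': at 3
pos 14 'b': at 4
pos 15 'a': at 5
pos 16 'd': at 6  emit P0@[11:16]
pos 17 'c': at 2 ·f
pos 18 'd': at 1 ·f
pos 19 'c': at 2
pos 20 'a': at 3
pos 21 'b': at 4
pos 22 'a': at 5
pos 23 'd': at 6  emit P0@[18:23]
pos 24 'e': at 0 ·f
pos 25 'b': at 7
pos 26 'c': at 8
pos 27 'a': at 9  emit P1@[25:27]
pos 28 'b': at 7 ·f
pos 29 'a': at 0 ·f

Result: [[6,0],[9,1],[16,0],[23,0],[27,1]]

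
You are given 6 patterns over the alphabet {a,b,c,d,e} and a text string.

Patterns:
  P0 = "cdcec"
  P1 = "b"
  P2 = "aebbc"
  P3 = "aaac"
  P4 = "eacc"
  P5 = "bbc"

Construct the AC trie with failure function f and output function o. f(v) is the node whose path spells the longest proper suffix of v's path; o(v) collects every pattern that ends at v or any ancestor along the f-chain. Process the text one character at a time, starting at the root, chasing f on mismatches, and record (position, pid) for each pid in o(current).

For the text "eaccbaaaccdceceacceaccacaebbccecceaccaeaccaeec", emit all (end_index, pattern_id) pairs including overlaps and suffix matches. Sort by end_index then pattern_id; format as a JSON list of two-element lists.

Build automaton:
Trie (insert patterns):
  0='ε' goto a→7 b→6 c→1 e→15
  1='c' goto d→2
  2='cd' goto c→3
  3='cdc' goto e→4
  4='cdce' goto c→5
  5='cdcec' goto ·  [P0 ends]
  6='b' goto b→19  [P1 ends]
  7='a' goto a→12 e→8
  8='ae' goto b→9
  9='aeb' goto b→10
  10='aebb' goto c→11
  11='aebbc' goto ·  [P2 ends]
  12='aa' goto a→13
  13='aaa' goto c→14
  14='aaac' goto ·  [P3 ends]
  15='e' goto a→16
  16='ea' goto c→17
  17='eac' goto c→18
  18='eacc' goto ·  [P4 ends]
  19='bb' goto c→20
  20='bbc' goto ·  [P5 ends]

Failure links (BFS by depth):
  n1('c'): parent n0 fail=0; on 'c' 0 → fail=0;  out ∅∪∅=∅
  n6('b'): parent n0 fail=0; on 'b' 0 → fail=0;  out {1}∪∅={1}
  n7('a'): parent n0 fail=0; on 'a' 0 → fail=0;  out ∅∪∅=∅
  n15('e'): parent n0 fail=0; on 'e' 0 → fail=0;  out ∅∪∅=∅
  n2('cd'): parent n1 fail=0; on 'd' 0 → fail=0;  out ∅∪∅=∅
  n8('ae'): parent n7 fail=0; on 'e' 0 → fail=15;  out ∅∪∅=∅
  n12('aa'): parent n7 fail=0; on 'a' 0 → fail=7;  out ∅∪∅=∅
  n16('ea'): parent n15 fail=0; on 'a' 0 → fail=7;  out ∅∪∅=∅
  n19('bb'): parent n6 fail=0; on 'b' 0 → fail=6;  out ∅∪{1}={1}
  n3('cdc'): parent n2 fail=0; on 'c' 0 → fail=1;  out ∅∪∅=∅
  n9('aeb'): parent n8 fail=15; on 'b' 15→0 → fail=6;  out ∅∪{1}={1}
  n13('aaa'): parent n12 fail=7; on 'a' 7 → fail=12;  out ∅∪∅=∅
  n17('eac'): parent n16 fail=7; on 'c' 7→0 → fail=1;  out ∅∪∅=∅
  n20('bbc'): parent n19 fail=6; on 'c' 6→0 → fail=1;  out {5}∪∅={5}
  n4('cdce'): parent n3 fail=1; on 'e' 1→0 → fail=15;  out ∅∪∅=∅
  n10('aebb'): parent n9 fail=6; on 'b' 6 → fail=19;  out ∅∪{1}={1}
  n14('aaac'): parent n13 fail=12; on 'c' 12→7→0 → fail=1;  out {3}∪∅={3}
  n18('eacc'): parent n17 fail=1; on 'c' 1→0 → fail=1;  out {4}∪∅={4}
  n5('cdcec'): parent n4 fail=15; on 'c' 15→0 → fail=1;  out {0}∪∅={0}
  n11('aebbc'): parent n10 fail=19; on 'c' 19 → fail=20;  out {2}∪{5}={2,5}

Text stream:
pos 0 'e': at 15
pos 1 'a': at 16
pos 2 'c': at 17
pos 3 'c': at 18  ** P4@[0:3]
pos 4 'b': at 6 ·f  ** P1@[4:4]
pos 5 'a': at 7 ·f
pos 6 'a': at 12
pos 7 'a': at 13
pos 8 'c': at 14  ** P3@[5:8]
pos 9 'c': at 1 ·f
pos 10 'd': at 2
pos 11 'c': at 3
pos 12 'e': at 4
pos 13 'c': at 5  ** P0@[9:13]
pos 14 'e': at 15 ·f
pos 15 'a': at 16
pos 16 'c': at 17
pos 17 'c': at 18  ** P4@[14:17]
pos 18 'e': at 15 ·f
pos 19 'a': at 16
pos 20 'c': at 17
pos 21 'c': at 18  ** P4@[18:21]
pos 22 'a': at 7 ·f
pos 23 'c': at 1 ·f
pos 24 'a': at 7 ·f
pos 25 'e': at 8
pos 26 'b': at 9  ** P1@[26:26]
pos 27 'b': at 10  ** P1@[27:27]
pos 28 'c': at 11  ** P2@[24:28],P5@[26:28]
pos 29 'c': at 1 ·f
pos 30 'e': at 15 ·f
pos 31 'c': at 1 ·f
pos 32 'c': at 1 ·f
pos 33 'e': at 15 ·f
pos 34 'a': at 16
pos 35 'c': at 17
pos 36 'c': at 18  ** P4@[33:36]
pos 37 'a': at 7 ·f
pos 38 'e': at 8
pos 39 'a': at 16 ·f
pos 40 'c': at 17
pos 41 'c': at 18  ** P4@[38:41]
pos 42 'a': at 7 ·f
pos 43 'e': at 8
pos 44 'e': at 15 ·f
pos 45 'c': at 1 ·f

All matches (sorted): [[3,4],[4,1],[8,3],[13,0],[17,4],[21,4],[26,1],[27,1],[28,2],[28,5],[36,4],[41,4]]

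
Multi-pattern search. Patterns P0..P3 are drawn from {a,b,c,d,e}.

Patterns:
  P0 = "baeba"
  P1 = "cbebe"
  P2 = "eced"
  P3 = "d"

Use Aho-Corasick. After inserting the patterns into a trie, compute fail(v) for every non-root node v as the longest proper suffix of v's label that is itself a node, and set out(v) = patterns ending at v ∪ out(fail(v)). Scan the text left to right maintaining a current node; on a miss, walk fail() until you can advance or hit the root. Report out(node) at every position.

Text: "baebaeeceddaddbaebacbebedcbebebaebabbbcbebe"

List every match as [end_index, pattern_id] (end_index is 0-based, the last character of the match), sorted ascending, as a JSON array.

Construct AC machine:
Trie nodes:
  0='ε' goto b→1 c→6 d→15 e→11
  1='b' goto a→2
  2='ba' goto e→3
  3='bae' goto b→4
  4='baeb' goto a→5
  5='baeba' goto ·  ←P0
  6='c' goto b→7
  7='cb' goto e→8
  8='cbe' goto b→9
  9='cbeb' goto e→10
  10='cbebe' goto ·  ←P1
  11='e' goto c→12
  12='ec' goto e→13
  13='ece' goto d→14
  14='eced' goto ·  ←P2
  15='d' goto ·  ←P3

BFS fail/out derivation:
  fail(1) 'b': from fail(0)=0 chase 'b': 0 ⇒ 0;  out=∅∪out(0)=∅
  fail(6) 'c': from fail(0)=0 chase 'c': 0 ⇒ 0;  out=∅∪out(0)=∅
  fail(11) 'e': from fail(0)=0 chase 'e': 0 ⇒ 0;  out=∅∪out(0)=∅
  fail(15) 'd': from fail(0)=0 chase 'd': 0 ⇒ 0;  out={3}∪out(0)={3}
  fail(2) 'ba': from fail(1)=0 chase 'a': 0 ⇒ 0;  out=∅∪out(0)=∅
  fail(7) 'cb': from fail(6)=0 chase 'b': 0 ⇒ 1;  out=∅∪out(1)=∅
  fail(12) 'ec': from fail(11)=0 chase 'c': 0 ⇒ 6;  out=∅∪out(6)=∅
  fail(3) 'bae': from fail(2)=0 chase 'e': 0 ⇒ 11;  out=∅∪out(11)=∅
  fail(8) 'cbe': from fail(7)=1 chase 'e': 1→0 ⇒ 11;  out=∅∪out(11)=∅
  fail(13) 'ece': from fail(12)=6 chase 'e': 6→0 ⇒ 11;  out=∅∪out(11)=∅
  fail(4) 'baeb': from fail(3)=11 chase 'b': 11→0 ⇒ 1;  out=∅∪out(1)=∅
  fail(9) 'cbeb': from fail(8)=11 chase 'b': 11→0 ⇒ 1;  out=∅∪out(1)=∅
  fail(14) 'eced': from fail(13)=11 chase 'd': 11→0 ⇒ 15;  out={2}∪out(15)={2,3}
  fail(5) 'baeba': from fail(4)=1 chase 'a': 1 ⇒ 2;  out={0}∪out(2)={0}
  fail(10) 'cbebe': from fail(9)=1 chase 'e': 1→0 ⇒ 11;  out={1}∪out(11)={1}

Scan:
pos 0 'b': at 1
pos 1 'a': at 2
pos 2 'e': at 3
pos 3 'b': at 4
pos 4 'a': at 5  ** P0@[0:4]
pos 5 'e': at 3 (via fail)
pos 6 'e': at 11 (via fail)
pos 7 'c': at 12
pos 8 'e': at 13
pos 9 'd': at 14  ** P2@[6:9],P3@[9:9]
pos 10 'd': at 15 (via fail)  ** P3@[10:10]
pos 11 'a': at 0 (via fail)
pos 12 'd': at 15  ** P3@[12:12]
pos 13 'd': at 15 (via fail)  ** P3@[13:13]
pos 14 'b': at 1 (via fail)
pos 15 'a': at 2
pos 16 'e': at 3
pos 17 'b': at 4
pos 18 'a': at 5  ** P0@[14:18]
pos 19 'c': at 6 (via fail)
pos 20 'b': at 7
pos 21 'e': at 8
pos 22 'b': at 9
pos 23 'e': at 10  ** P1@[19:23]
pos 24 'd': at 15 (via fail)  ** P3@[24:24]
pos 25 'c': at 6 (via fail)
pos 26 'b': at 7
pos 27 'e': at 8
pos 28 'b': at 9
pos 29 'e': at 10  ** P1@[25:29]
pos 30 'b': at 1 (via fail)
pos 31 'a': at 2
pos 32 'e': at 3
pos 33 'b': at 4
pos 34 'a': at 5  ** P0@[30:34]
pos 35 'b': at 1 (via fail)
pos 36 'b': at 1 (via fail)
pos 37 'b': at 1 (via fail)
pos 38 'c': at 6 (via fail)
pos 39 'b': at 7
pos 40 'e': at 8
pos 41 'b': at 9
pos 42 'e': at 10  ** P1@[38:42]

All matches (sorted): [[4,0],[9,2],[9,3],[10,3],[12,3],[13,3],[18,0],[23,1],[24,3],[29,1],[34,0],[42,1]]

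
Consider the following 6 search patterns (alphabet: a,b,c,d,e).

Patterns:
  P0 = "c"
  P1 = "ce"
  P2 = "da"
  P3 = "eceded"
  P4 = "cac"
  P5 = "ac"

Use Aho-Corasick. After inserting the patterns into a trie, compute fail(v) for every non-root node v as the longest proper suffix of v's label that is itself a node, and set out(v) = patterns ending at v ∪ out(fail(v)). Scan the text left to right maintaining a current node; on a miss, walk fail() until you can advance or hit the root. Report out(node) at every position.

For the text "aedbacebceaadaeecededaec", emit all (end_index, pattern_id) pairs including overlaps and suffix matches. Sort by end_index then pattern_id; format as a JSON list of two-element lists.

Construct AC machine:
Trie nodes:
  n0 'ε': a→13 c→1 d→3 e→5
  n1 'c': a→11 e→2  [P0 ends]
  n2 'ce': ·  [P1 ends]
  n3 'd': a→4
  n4 'da': ·  [P2 ends]
  n5 'e': c→6
  n6 'ec': e→7
  n7 'ece': d→8
  n8 'eced': e→9
  n9 'ecede': d→10
  n10 'eceded': ·  [P3 ends]
  n11 'ca': c→12
  n12 'cac': ·  [P4 ends]
  n13 'a': c→14
  n14 'ac': ·  [P5 ends]

BFS fail/out derivation:
  n1('c'): parent n0 fail=0; on 'c' 0 → fail=0;  out {0}∪∅={0}
  n3('d'): parent n0 fail=0; on 'd' 0 → fail=0;  out ∅∪∅=∅
  n5('e'): parent n0 fail=0; on 'e' 0 → fail=0;  out ∅∪∅=∅
  n13('a'): parent n0 fail=0; on 'a' 0 → fail=0;  out ∅∪∅=∅
  n2('ce'): parent n1 fail=0; on 'e' 0 → fail=5;  out {1}∪∅={1}
  n4('da'): parent n3 fail=0; on 'a' 0 → fail=13;  out {2}∪∅={2}
  n6('ec'): parent n5 fail=0; on 'c' 0 → fail=1;  out ∅∪{0}={0}
  n11('ca'): parent n1 fail=0; on 'a' 0 → fail=13;  out ∅∪∅=∅
  n14('ac'): parent n13 fail=0; on 'c' 0 → fail=1;  out {5}∪{0}={0,5}
  n7('ece'): parent n6 fail=1; on 'e' 1 → fail=2;  out ∅∪{1}={1}
  n12('cac'): parent n11 fail=13; on 'c' 13 → fail=14;  out {4}∪{0,5}={0,4,5}
  n8('eced'): parent n7 fail=2; on 'd' 2→5→0 → fail=3;  out ∅∪∅=∅
  n9('ecede'): parent n8 fail=3; on 'e' 3→0 → fail=5;  out ∅∪∅=∅
  n10('eceded'): parent n9 fail=5; on 'd' 5→0 → fail=3;  out {3}∪∅={3}

Run:
[0] read 'a'  n0⇒n13
[1] read 'e'  n13⇒n5 (via fail)
[2] read 'd'  n5⇒n3 (via fail)
[3] read 'b'  n3⇒n0 (via fail)
[4] read 'a'  n0⇒n13
[5] read 'c'  n13⇒n14  emit P0@[5:5],P5@[4:5]
[6] read 'e'  n14⇒n2 (via fail)  emit P1@[5:6]
[7] read 'b'  n2⇒n0 (via fail)
[8] read 'c'  n0⇒n1  emit P0@[8:8]
[9] read 'e'  n1⇒n2  emit P1@[8:9]
[10] read 'a'  n2⇒n13 (via fail)
[11] read 'a'  n13⇒n13 (via fail)
[12] read 'd'  n13⇒n3 (via fail)
[13] read 'a'  n3⇒n4  emit P2@[12:13]
[14] read 'e'  n4⇒n5 (via fail)
[15] read 'e'  n5⇒n5 (via fail)
[16] read 'c'  n5⇒n6  emit P0@[16:16]
[17] read 'e'  n6⇒n7  emit P1@[16:17]
[18] read 'd'  n7⇒n8
[19] read 'e'  n8⇒n9
[20] read 'd'  n9⇒n10  emit P3@[15:20]
[21] read 'a'  n10⇒n4 (via fail)  emit P2@[20:21]
[22] read 'e'  n4⇒n5 (via fail)
[23] read 'c'  n5⇒n6  emit P0@[23:23]

Matches: [[5,0],[5,5],[6,1],[8,0],[9,1],[13,2],[16,0],[17,1],[20,3],[21,2],[23,0]]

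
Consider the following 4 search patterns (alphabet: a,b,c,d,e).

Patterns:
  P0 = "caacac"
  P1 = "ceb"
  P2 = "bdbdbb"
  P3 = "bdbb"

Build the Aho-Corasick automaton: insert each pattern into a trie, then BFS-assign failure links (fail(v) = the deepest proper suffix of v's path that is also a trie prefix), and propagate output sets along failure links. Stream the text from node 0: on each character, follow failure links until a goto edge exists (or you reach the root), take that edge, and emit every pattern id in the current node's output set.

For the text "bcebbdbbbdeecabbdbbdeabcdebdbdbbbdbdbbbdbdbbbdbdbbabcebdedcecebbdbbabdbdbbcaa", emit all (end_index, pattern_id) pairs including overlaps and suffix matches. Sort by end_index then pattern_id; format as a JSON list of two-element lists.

Construct AC machine:
Trie nodes:
  0='ε' goto b→9 c→1
  1='c' goto a→2 e→7
  2='ca' goto a→3
  3='caa' goto c→4
  4='caac' goto a→5
  5='caaca' goto c→6
  6='caacac' goto ·  ←P0
  7='ce' goto b→8
  8='ceb' goto ·  ←P1
  9='b' goto d→10
  10='bd' goto b→11
  11='bdb' goto b→15 d→12
  12='bdbd' goto b→13
  13='bdbdb' goto b→14
  14='bdbdbb' goto ·  ←P2
  15='bdbb' goto ·  ←P3

Failure links (BFS by depth):
  fail(1) 'c': from fail(0)=0 chase 'c': 0 ⇒ 0;  out=∅∪out(0)=∅
  fail(9) 'b': from fail(0)=0 chase 'b': 0 ⇒ 0;  out=∅∪out(0)=∅
  fail(2) 'ca': from fail(1)=0 chase 'a': 0 ⇒ 0;  out=∅∪out(0)=∅
  fail(7) 'ce': from fail(1)=0 chase 'e': 0 ⇒ 0;  out=∅∪out(0)=∅
  fail(10) 'bd': from fail(9)=0 chase 'd': 0 ⇒ 0;  out=∅∪out(0)=∅
  fail(3) 'caa': from fail(2)=0 chase 'a': 0 ⇒ 0;  out=∅∪out(0)=∅
  fail(8) 'ceb': from fail(7)=0 chase 'b': 0 ⇒ 9;  out={1}∪out(9)={1}
  fail(11) 'bdb': from fail(10)=0 chase 'b': 0 ⇒ 9;  out=∅∪out(9)=∅
  fail(4) 'caac': from fail(3)=0 chase 'c': 0 ⇒ 1;  out=∅∪out(1)=∅
  fail(12) 'bdbd': from fail(11)=9 chase 'd': 9 ⇒ 10;  out=∅∪out(10)=∅
  fail(15) 'bdbb': from fail(11)=9 chase 'b': 9→0 ⇒ 9;  out={3}∪out(9)={3}
  fail(5) 'caaca': from fail(4)=1 chase 'a': 1 ⇒ 2;  out=∅∪out(2)=∅
  fail(13) 'bdbdb': from fail(12)=10 chase 'b': 10 ⇒ 11;  out=∅∪out(11)=∅
  fail(6) 'caacac': from fail(5)=2 chase 'c': 2→0 ⇒ 1;  out={0}∪out(1)={0}
  fail(14) 'bdbdbb': from fail(13)=11 chase 'b': 11 ⇒ 15;  out={2}∪out(15)={2,3}

Text stream:
pos 0 'b': at 9
pos 1 'c': at 1 ·f
pos 2 'e': at 7
pos 3 'b': at 8  emit P1@[1:3]
pos 4 'b': at 9 ·f
pos 5 'd': at 10
pos 6 'b': at 11
pos 7 'b': at 15  emit P3@[4:7]
pos 8 'b': at 9 ·f
pos 9 'd': at 10
pos 10 'e': at 0 ·f
pos 11 'e': at 0
pos 12 'c': at 1
pos 13 'a': at 2
pos 14 'b': at 9 ·f
pos 15 'b': at 9 ·f
pos 16 'd': at 10
pos 17 'b': at 11
pos 18 'b': at 15  emit P3@[15:18]
pos 19 'd': at 10 ·f
pos 20 'e': at 0 ·f
pos 21 'a': at 0
pos 22 'b': at 9
pos 23 'c': at 1 ·f
pos 24 'd': at 0 ·f
pos 25 'e': at 0
pos 26 'b': at 9
pos 27 'd': at 10
pos 28 'b': at 11
pos 29 'd': at 12
pos 30 'b': at 13
pos 31 'b': at 14  emit P2@[26:31],P3@[28:31]
pos 32 'b': at 9 ·f
pos 33 'd': at 10
pos 34 'b': at 11
pos 35 'd': at 12
pos 36 'b': at 13
pos 37 'b': at 14  emit P2@[32:37],P3@[34:37]
pos 38 'b': at 9 ·f
pos 39 'd': at 10
pos 40 'b': at 11
pos 41 'd': at 12
pos 42 'b': at 13
pos 43 'b': at 14  emit P2@[38:43],P3@[40:43]
pos 44 'b': at 9 ·f
pos 45 'd': at 10
pos 46 'b': at 11
pos 47 'd': at 12
pos 48 'b': at 13
pos 49 'b': at 14  emit P2@[44:49],P3@[46:49]
pos 50 'a': at 0 ·f
pos 51 'b': at 9
pos 52 'c': at 1 ·f
pos 53 'e': at 7
pos 54 'b': at 8  emit P1@[52:54]
pos 55 'd': at 10 ·f
pos 56 'e': at 0 ·f
pos 57 'd': at 0
pos 58 'c': at 1
pos 59 'e': at 7
pos 60 'c': at 1 ·f
pos 61 'e': at 7
pos 62 'b': at 8  emit P1@[60:62]
pos 63 'b': at 9 ·f
pos 64 'd': at 10
pos 65 'b': at 11
pos 66 'b': at 15  emit P3@[63:66]
pos 67 'a': at 0 ·f
pos 68 'b': at 9
pos 69 'd': at 10
pos 70 'b': at 11
pos 71 'd': at 12
pos 72 'b': at 13
pos 73 'b': at 14  emit P2@[68:73],P3@[70:73]
pos 74 'c': at 1 ·f
pos 75 'a': at 2
pos 76 'a': at 3

All matches (sorted): [[3,1],[7,3],[18,3],[31,2],[31,3],[37,2],[37,3],[43,2],[43,3],[49,2],[49,3],[54,1],[62,1],[66,3],[73,2],[73,3]]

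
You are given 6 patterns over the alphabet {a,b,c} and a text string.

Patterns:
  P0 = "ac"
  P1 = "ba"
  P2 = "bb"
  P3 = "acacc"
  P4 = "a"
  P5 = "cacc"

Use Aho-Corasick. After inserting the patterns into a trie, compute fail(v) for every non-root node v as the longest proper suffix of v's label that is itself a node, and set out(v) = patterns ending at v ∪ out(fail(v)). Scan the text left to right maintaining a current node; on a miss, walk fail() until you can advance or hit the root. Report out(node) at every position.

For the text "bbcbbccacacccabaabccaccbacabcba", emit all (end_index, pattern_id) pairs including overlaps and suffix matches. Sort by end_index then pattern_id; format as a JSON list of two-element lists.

Build automaton:
Trie (insert patterns):
  n0 'ε': a→1 b→3 c→9
  n1 'a': c→2  [P4 ends]
  n2 'ac': a→6  [P0 ends]
  n3 'b': a→4 b→5
  n4 'ba': ·  [P1 ends]
  n5 'bb': ·  [P2 ends]
  n6 'aca': c→7
  n7 'acac': c→8
  n8 'acacc': ·  [P3 ends]
  n9 'c': a→10
  n10 'ca': c→11
  n11 'cac': c→12
  n12 'cacc': ·  [P5 ends]

Failure links (BFS by depth):
  fail(1) 'a': from fail(0)=0 chase 'a': 0 ⇒ 0;  out={4}∪out(0)={4}
  fail(3) 'b': from fail(0)=0 chase 'b': 0 ⇒ 0;  out=∅∪out(0)=∅
  fail(9) 'c': from fail(0)=0 chase 'c': 0 ⇒ 0;  out=∅∪out(0)=∅
  fail(2) 'ac': from fail(1)=0 chase 'c': 0 ⇒ 9;  out={0}∪out(9)={0}
  fail(4) 'ba': from fail(3)=0 chase 'a': 0 ⇒ 1;  out={1}∪out(1)={1,4}
  fail(5) 'bb': from fail(3)=0 chase 'b': 0 ⇒ 3;  out={2}∪out(3)={2}
  fail(10) 'ca': from fail(9)=0 chase 'a': 0 ⇒ 1;  out=∅∪out(1)={4}
  fail(6) 'aca': from fail(2)=9 chase 'a': 9 ⇒ 10;  out=∅∪out(10)={4}
  fail(11) 'cac': from fail(10)=1 chase 'c': 1 ⇒ 2;  out=∅∪out(2)={0}
  fail(7) 'acac': from fail(6)=10 chase 'c': 10 ⇒ 11;  out=∅∪out(11)={0}
  fail(12) 'cacc': from fail(11)=2 chase 'c': 2→9→0 ⇒ 9;  out={5}∪out(9)={5}
  fail(8) 'acacc': from fail(7)=11 chase 'c': 11 ⇒ 12;  out={3}∪out(12)={3,5}

Text stream:
i=0 'b': node 0→3
i=1 'b': node 3→5  emit P2@[0:1]
i=2 'c': node 5→9 ·f
i=3 'b': node 9→3 ·f
i=4 'b': node 3→5  emit P2@[3:4]
i=5 'c': node 5→9 ·f
i=6 'c': node 9→9 ·f
i=7 'a': node 9→10  emit P4@[7:7]
i=8 'c': node 10→11  emit P0@[7:8]
i=9 'a': node 11→6 ·f  emit P4@[9:9]
i=10 'c': node 6→7  emit P0@[9:10]
i=11 'c': node 7→8  emit P3@[7:11],P5@[8:11]
i=12 'c': node 8→9 ·f
i=13 'a': node 9→10  emit P4@[13:13]
i=14 'b': node 10→3 ·f
i=15 'a': node 3→4  emit P1@[14:15],P4@[15:15]
i=16 'a': node 4→1 ·f  emit P4@[16:16]
i=17 'b': node 1→3 ·f
i=18 'c': node 3→9 ·f
i=19 'c': node 9→9 ·f
i=20 'a': node 9→10  emit P4@[20:20]
i=21 'c': node 10→11  emit P0@[20:21]
i=22 'c': node 11→12  emit P5@[19:22]
i=23 'b': node 12→3 ·f
i=24 'a': node 3→4  emit P1@[23:24],P4@[24:24]
i=25 'c': node 4→2 ·f  emit P0@[24:25]
i=26 'a': node 2→6  emit P4@[26:26]
i=27 'b': node 6→3 ·f
i=28 'c': node 3→9 ·f
i=29 'b': node 9→3 ·f
i=30 'a': node 3→4  emit P1@[29:30],P4@[30:30]

Result: [[1,2],[4,2],[7,4],[8,0],[9,4],[10,0],[11,3],[11,5],[13,4],[15,1],[15,4],[16,4],[20,4],[21,0],[22,5],[24,1],[24,4],[25,0],[26,4],[30,1],[30,4]]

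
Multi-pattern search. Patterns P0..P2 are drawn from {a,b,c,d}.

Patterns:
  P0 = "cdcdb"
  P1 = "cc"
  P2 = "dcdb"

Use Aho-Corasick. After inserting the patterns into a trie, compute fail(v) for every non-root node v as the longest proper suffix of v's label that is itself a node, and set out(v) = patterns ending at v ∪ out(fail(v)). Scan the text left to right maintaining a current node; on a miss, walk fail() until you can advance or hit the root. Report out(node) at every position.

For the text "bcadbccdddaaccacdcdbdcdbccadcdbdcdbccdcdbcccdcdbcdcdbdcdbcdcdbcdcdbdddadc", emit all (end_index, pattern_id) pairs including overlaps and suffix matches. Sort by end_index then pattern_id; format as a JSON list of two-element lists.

Construct AC machine:
Trie nodes:
  0='ε' goto c→1 d→7
  1='c' goto c→6 d→2
  2='cd' goto c→3
  3='cdc' goto d→4
  4='cdcd' goto b→5
  5='cdcdb' goto ·  ←P0
  6='cc' goto ·  ←P1
  7='d' goto c→8
  8='dc' goto d→9
  9='dcd' goto b→10
  10='dcdb' goto ·  ←P2

Failure links (BFS by depth):
  n1('c'): parent n0 fail=0; on 'c' 0 → fail=0;  out ∅∪∅=∅
  n7('d'): parent n0 fail=0; on 'd' 0 → fail=0;  out ∅∪∅=∅
  n2('cd'): parent n1 fail=0; on 'd' 0 → fail=7;  out ∅∪∅=∅
  n6('cc'): parent n1 fail=0; on 'c' 0 → fail=1;  out {1}∪∅={1}
  n8('dc'): parent n7 fail=0; on 'c' 0 → fail=1;  out ∅∪∅=∅
  n3('cdc'): parent n2 fail=7; on 'c' 7 → fail=8;  out ∅∪∅=∅
  n9('dcd'): parent n8 fail=1; on 'd' 1 → fail=2;  out ∅∪∅=∅
  n4('cdcd'): parent n3 fail=8; on 'd' 8 → fail=9;  out ∅∪∅=∅
  n10('dcdb'): parent n9 fail=2; on 'b' 2→7→0 → fail=0;  out {2}∪∅={2}
  n5('cdcdb'): parent n4 fail=9; on 'b' 9 → fail=10;  out {0}∪{2}={0,2}

Text stream:
i=0 'b': node 0→0
i=1 'c': node 0→1
i=2 'a': node 1→0 ·f
i=3 'd': node 0→7
i=4 'b': node 7→0 ·f
i=5 'c': node 0→1
i=6 'c': node 1→6  → match P1@[5:6]
i=7 'd': node 6→2 ·f
i=8 'd': node 2→7 ·f
i=9 'd': node 7→7 ·f
i=10 'a': node 7→0 ·f
i=11 'a': node 0→0
i=12 'c': node 0→1
i=13 'c': node 1→6  → match P1@[12:13]
i=14 'a': node 6→0 ·f
i=15 'c': node 0→1
i=16 'd': node 1→2
i=17 'c': node 2→3
i=18 'd': node 3→4
i=19 'b': node 4→5  → match P0@[15:19],P2@[16:19]
i=20 'd': node 5→7 ·f
i=21 'c': node 7→8
i=22 'd': node 8→9
i=23 'b': node 9→10  → match P2@[20:23]
i=24 'c': node 10→1 ·f
i=25 'c': node 1→6  → match P1@[24:25]
i=26 'a': node 6→0 ·f
i=27 'd': node 0→7
i=28 'c': node 7→8
i=29 'd': node 8→9
i=30 'b': node 9→10  → match P2@[27:30]
i=31 'd': node 10→7 ·f
i=32 'c': node 7→8
i=33 'd': node 8→9
i=34 'b': node 9→10  → match P2@[31:34]
i=35 'c': node 10→1 ·f
i=36 'c': node 1→6  → match P1@[35:36]
i=37 'd': node 6→2 ·f
i=38 'c': node 2→3
i=39 'd': node 3→4
i=40 'b': node 4→5  → match P0@[36:40],P2@[37:40]
i=41 'c': node 5→1 ·f
i=42 'c': node 1→6  → match P1@[41:42]
i=43 'c': node 6→6 ·f  → match P1@[42:43]
i=44 'd': node 6→2 ·f
i=45 'c': node 2→3
i=46 'd': node 3→4
i=47 'b': node 4→5  → match P0@[43:47],P2@[44:47]
i=48 'c': node 5→1 ·f
i=49 'd': node 1→2
i=50 'c': node 2→3
i=51 'd': node 3→4
i=52 'b': node 4→5  → match P0@[48:52],P2@[49:52]
i=53 'd': node 5→7 ·f
i=54 'c': node 7→8
i=55 'd': node 8→9
i=56 'b': node 9→10  → match P2@[53:56]
i=57 'c': node 10→1 ·f
i=58 'd': node 1→2
i=59 'c': node 2→3
i=60 'd': node 3→4
i=61 'b': node 4→5  → match P0@[57:61],P2@[58:61]
i=62 'c': node 5→1 ·f
i=63 'd': node 1→2
i=64 'c': node 2→3
i=65 'd': node 3→4
i=66 'b': node 4→5  → match P0@[62:66],P2@[63:66]
i=67 'd': node 5→7 ·f
i=68 'd': node 7→7 ·f
i=69 'd': node 7→7 ·f
i=70 'a': node 7→0 ·f
i=71 'd': node 0→7
i=72 'c': node 7→8

Matches: [[6,1],[13,1],[19,0],[19,2],[23,2],[25,1],[30,2],[34,2],[36,1],[40,0],[40,2],[42,1],[43,1],[47,0],[47,2],[52,0],[52,2],[56,2],[61,0],[61,2],[66,0],[66,2]]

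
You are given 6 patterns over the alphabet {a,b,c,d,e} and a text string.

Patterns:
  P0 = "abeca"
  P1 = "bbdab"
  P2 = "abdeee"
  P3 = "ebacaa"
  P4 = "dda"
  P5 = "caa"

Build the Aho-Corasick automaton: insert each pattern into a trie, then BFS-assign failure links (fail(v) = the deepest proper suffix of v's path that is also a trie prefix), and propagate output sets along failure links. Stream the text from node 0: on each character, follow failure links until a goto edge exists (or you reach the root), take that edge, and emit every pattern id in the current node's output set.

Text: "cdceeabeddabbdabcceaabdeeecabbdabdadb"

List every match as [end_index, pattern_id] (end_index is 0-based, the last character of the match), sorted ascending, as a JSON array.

Build:
Trie nodes:
  0='ε' goto a→1 b→6 c→24 d→21 e→15
  1='a' goto b→2
  2='ab' goto d→11 e→3
  3='abe' goto c→4
  4='abec' goto a→5
  5='abeca' goto ·  [P0 ends]
  6='b' goto b→7
  7='bb' goto d→8
  8='bbd' goto a→9
  9='bbda' goto b→10
  10='bbdab' goto ·  [P1 ends]
  11='abd' goto e→12
  12='abde' goto e→13
  13='abdee' goto e→14
  14='abdeee' goto ·  [P2 ends]
  15='e' goto b→16
  16='eb' goto a→17
  17='eba' goto c→18
  18='ebac' goto a→19
  19='ebaca' goto a→20
  20='ebacaa' goto ·  [P3 ends]
  21='d' goto d→22
  22='dd' goto a→23
  23='dda' goto ·  [P4 ends]
  24='c' goto a→25
  25='ca' goto a→26
  26='caa' goto ·  [P5 ends]

Failure links (BFS by depth):
  fail(1) 'a': from fail(0)=0 chase 'a': 0 ⇒ 0;  out=∅∪out(0)=∅
  fail(6) 'b': from fail(0)=0 chase 'b': 0 ⇒ 0;  out=∅∪out(0)=∅
  fail(15) 'e': from fail(0)=0 chase 'e': 0 ⇒ 0;  out=∅∪out(0)=∅
  fail(21) 'd': from fail(0)=0 chase 'd': 0 ⇒ 0;  out=∅∪out(0)=∅
  fail(24) 'c': from fail(0)=0 chase 'c': 0 ⇒ 0;  out=∅∪out(0)=∅
  fail(2) 'ab': from fail(1)=0 chase 'b': 0 ⇒ 6;  out=∅∪out(6)=∅
  fail(7) 'bb': from fail(6)=0 chase 'b': 0 ⇒ 6;  out=∅∪out(6)=∅
  fail(16) 'eb': from fail(15)=0 chase 'b': 0 ⇒ 6;  out=∅∪out(6)=∅
  fail(22) 'dd': from fail(21)=0 chase 'd': 0 ⇒ 21;  out=∅∪out(21)=∅
  fail(25) 'ca': from fail(24)=0 chase 'a': 0 ⇒ 1;  out=∅∪out(1)=∅
  fail(3) 'abe': from fail(2)=6 chase 'e': 6→0 ⇒ 15;  out=∅∪out(15)=∅
  fail(8) 'bbd': from fail(7)=6 chase 'd': 6→0 ⇒ 21;  out=∅∪out(21)=∅
  fail(11) 'abd': from fail(2)=6 chase 'd': 6→0 ⇒ 21;  out=∅∪out(21)=∅
  fail(17) 'eba': from fail(16)=6 chase 'a': 6→0 ⇒ 1;  out=∅∪out(1)=∅
  fail(23) 'dda': from fail(22)=21 chase 'a': 21→0 ⇒ 1;  out={4}∪out(1)={4}
  fail(26) 'caa': from fail(25)=1 chase 'a': 1→0 ⇒ 1;  out={5}∪out(1)={5}
  fail(4) 'abec': from fail(3)=15 chase 'c': 15→0 ⇒ 24;  out=∅∪out(24)=∅
  fail(9) 'bbda': from fail(8)=21 chase 'a': 21→0 ⇒ 1;  out=∅∪out(1)=∅
  fail(12) 'abde': from fail(11)=21 chase 'e': 21→0 ⇒ 15;  out=∅∪out(15)=∅
  fail(18) 'ebac': from fail(17)=1 chase 'c': 1→0 ⇒ 24;  out=∅∪out(24)=∅
  fail(5) 'abeca': from fail(4)=24 chase 'a': 24 ⇒ 25;  out={0}∪out(25)={0}
  fail(10) 'bbdab': from fail(9)=1 chase 'b': 1 ⇒ 2;  out={1}∪out(2)={1}
  fail(13) 'abdee': from fail(12)=15 chase 'e': 15→0 ⇒ 15;  out=∅∪out(15)=∅
  fail(19) 'ebaca': from fail(18)=24 chase 'a': 24 ⇒ 25;  out=∅∪out(25)=∅
  fail(14) 'abdeee': from fail(13)=15 chase 'e': 15→0 ⇒ 15;  out={2}∪out(15)={2}
  fail(20) 'ebacaa': from fail(19)=25 chase 'a': 25 ⇒ 26;  out={3}∪out(26)={3,5}

Scan:
[0] read 'c'  n0⇒n24
[1] read 'd'  n24⇒n21 (via fail)
[2] read 'c'  n21⇒n24 (via fail)
[3] read 'e'  n24⇒n15 (via fail)
[4] read 'e'  n15⇒n15 (via fail)
[5] read 'a'  n15⇒n1 (via fail)
[6] read 'b'  n1⇒n2
[7] read 'e'  n2⇒n3
[8] read 'd'  n3⇒n21 (via fail)
[9] read 'd'  n21⇒n22
[10] read 'a'  n22⇒n23  ** P4@[8:10]
[11] read 'b'  n23⇒n2 (via fail)
[12] read 'b'  n2⇒n7 (via fail)
[13] read 'd'  n7⇒n8
[14] read 'a'  n8⇒n9
[15] read 'b'  n9⇒n10  ** P1@[11:15]
[16] read 'c'  n10⇒n24 (via fail)
[17] read 'c'  n24⇒n24 (via fail)
[18] read 'e'  n24⇒n15 (via fail)
[19] read 'a'  n15⇒n1 (via fail)
[20] read 'a'  n1⇒n1 (via fail)
[21] read 'b'  n1⇒n2
[22] read 'd'  n2⇒n11
[23] read 'e'  n11⇒n12
[24] read 'e'  n12⇒n13
[25] read 'e'  n13⇒n14  ** P2@[20:25]
[26] read 'c'  n14⇒n24 (via fail)
[27] read 'a'  n24⇒n25
[28] read 'b'  n25⇒n2 (via fail)
[29] read 'b'  n2⇒n7 (via fail)
[30] read 'd'  n7⇒n8
[31] read 'a'  n8⇒n9
[32] read 'b'  n9⇒n10  ** P1@[28:32]
[33] read 'd'  n10⇒n11 (via fail)
[34] read 'a'  n11⇒n1 (via fail)
[35] read 'd'  n1⇒n21 (via fail)
[36] read 'b'  n21⇒n6 (via fail)

All matches (sorted): [[10,4],[15,1],[25,2],[32,1]]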